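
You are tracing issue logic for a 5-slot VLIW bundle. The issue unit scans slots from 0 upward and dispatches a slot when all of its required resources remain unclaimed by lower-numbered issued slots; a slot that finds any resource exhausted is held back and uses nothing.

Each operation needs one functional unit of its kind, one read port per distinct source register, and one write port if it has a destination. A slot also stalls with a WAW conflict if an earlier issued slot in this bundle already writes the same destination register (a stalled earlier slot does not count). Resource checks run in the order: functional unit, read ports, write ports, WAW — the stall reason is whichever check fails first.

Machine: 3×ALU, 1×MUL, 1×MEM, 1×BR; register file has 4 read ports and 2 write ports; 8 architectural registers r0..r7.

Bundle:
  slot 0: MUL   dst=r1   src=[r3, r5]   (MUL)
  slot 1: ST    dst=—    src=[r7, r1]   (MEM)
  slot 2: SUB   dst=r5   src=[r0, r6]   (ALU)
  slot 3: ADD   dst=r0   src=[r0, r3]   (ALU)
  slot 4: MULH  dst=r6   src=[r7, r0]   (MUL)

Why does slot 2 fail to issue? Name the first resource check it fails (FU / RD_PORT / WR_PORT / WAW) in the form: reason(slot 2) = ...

(0) want 1×MUL +2rd +1wr — yes → AL3|MU0|ME1|BR1|rd2|wr1
(1) want 1×MEM +2rd +0wr — yes → AL3|MU0|ME0|BR1|rd0|wr1
(2) want 1×ALU +2rd +1wr — RD_PORT → AL3|MU0|ME0|BR1|rd0|wr1
(3) want 1×ALU +2rd +1wr — RD_PORT → AL3|MU0|ME0|BR1|rd0|wr1
(4) want 1×MUL +2rd +1wr — FU → AL3|MU0|ME0|BR1|rd0|wr1

reason(slot 2) = RD_PORT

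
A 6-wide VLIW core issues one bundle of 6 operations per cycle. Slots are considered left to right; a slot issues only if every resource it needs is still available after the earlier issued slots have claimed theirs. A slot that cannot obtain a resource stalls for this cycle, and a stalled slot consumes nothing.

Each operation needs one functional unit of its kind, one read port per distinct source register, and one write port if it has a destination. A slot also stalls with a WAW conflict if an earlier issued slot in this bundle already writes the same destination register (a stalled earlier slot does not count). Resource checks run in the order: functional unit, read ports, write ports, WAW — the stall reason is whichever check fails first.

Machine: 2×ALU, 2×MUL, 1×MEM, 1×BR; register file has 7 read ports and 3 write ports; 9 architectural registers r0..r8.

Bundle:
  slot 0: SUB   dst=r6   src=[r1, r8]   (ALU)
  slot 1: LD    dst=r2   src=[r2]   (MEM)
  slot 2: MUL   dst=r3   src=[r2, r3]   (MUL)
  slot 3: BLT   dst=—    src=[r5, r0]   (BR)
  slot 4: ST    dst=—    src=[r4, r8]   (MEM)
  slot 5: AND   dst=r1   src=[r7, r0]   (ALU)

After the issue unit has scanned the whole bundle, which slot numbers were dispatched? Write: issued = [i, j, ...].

issued = [0, 1, 2, 3]

slot 0 (ALU): ISSUE — free A1,Mu2,Ld1,B1 rp5 wp2
slot 1 (MEM): ISSUE — free A1,Mu2,Ld0,B1 rp4 wp1
slot 2 (MUL): ISSUE — free A1,Mu1,Ld0,B1 rp2 wp0
slot 3 (BR): ISSUE — free A1,Mu1,Ld0,B0 rp0 wp0
slot 4 (MEM): stall FU — free A1,Mu1,Ld0,B0 rp0 wp0
slot 5 (ALU): stall RD_PORT — free A1,Mu1,Ld0,B0 rp0 wp0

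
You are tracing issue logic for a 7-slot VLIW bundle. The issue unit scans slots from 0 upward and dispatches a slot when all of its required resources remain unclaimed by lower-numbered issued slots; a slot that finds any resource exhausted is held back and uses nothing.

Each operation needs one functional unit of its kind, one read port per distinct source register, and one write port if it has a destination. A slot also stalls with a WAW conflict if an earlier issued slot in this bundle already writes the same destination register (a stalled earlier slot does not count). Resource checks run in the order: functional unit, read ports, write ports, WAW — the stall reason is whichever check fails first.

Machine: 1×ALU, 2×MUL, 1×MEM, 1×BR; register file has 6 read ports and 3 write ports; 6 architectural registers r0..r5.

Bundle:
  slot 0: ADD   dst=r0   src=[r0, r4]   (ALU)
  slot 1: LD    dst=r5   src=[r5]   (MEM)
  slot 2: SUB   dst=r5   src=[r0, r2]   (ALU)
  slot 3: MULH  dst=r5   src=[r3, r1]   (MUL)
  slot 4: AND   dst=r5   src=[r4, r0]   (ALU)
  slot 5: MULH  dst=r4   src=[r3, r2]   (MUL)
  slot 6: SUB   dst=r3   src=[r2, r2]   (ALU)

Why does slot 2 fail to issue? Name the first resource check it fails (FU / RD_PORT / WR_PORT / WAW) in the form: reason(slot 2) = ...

  0. ALU→r0 ⇒ go  {0A/2Mu/1Ld/1B | 4r 2w}
  1. MEM→r5 ⇒ go  {0A/2Mu/0Ld/1B | 3r 1w}
  2. ALU→r5 ⇒ no(FU)  {0A/2Mu/0Ld/1B | 3r 1w}
  3. MUL→r5 ⇒ no(WAW)  {0A/2Mu/0Ld/1B | 3r 1w}
  4. ALU→r5 ⇒ no(FU)  {0A/2Mu/0Ld/1B | 3r 1w}
  5. MUL→r4 ⇒ go  {0A/1Mu/0Ld/1B | 1r 0w}
  6. ALU→r3 ⇒ no(FU)  {0A/1Mu/0Ld/1B | 1r 0w}

reason(slot 2) = FU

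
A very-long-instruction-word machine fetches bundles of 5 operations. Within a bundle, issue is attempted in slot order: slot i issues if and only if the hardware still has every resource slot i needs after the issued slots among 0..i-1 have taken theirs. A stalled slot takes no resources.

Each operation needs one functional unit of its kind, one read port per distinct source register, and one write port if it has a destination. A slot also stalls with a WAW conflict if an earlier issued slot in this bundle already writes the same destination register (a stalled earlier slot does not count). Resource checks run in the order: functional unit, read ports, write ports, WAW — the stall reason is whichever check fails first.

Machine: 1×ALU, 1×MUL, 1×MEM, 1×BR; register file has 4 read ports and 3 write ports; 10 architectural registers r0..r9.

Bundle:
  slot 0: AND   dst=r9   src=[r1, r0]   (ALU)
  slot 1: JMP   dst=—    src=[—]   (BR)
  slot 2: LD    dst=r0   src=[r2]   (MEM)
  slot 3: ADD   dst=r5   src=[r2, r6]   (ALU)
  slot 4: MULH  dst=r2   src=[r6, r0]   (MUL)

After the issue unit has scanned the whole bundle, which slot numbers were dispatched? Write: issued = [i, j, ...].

[0] ALU needs rd=2 wr=1: ok; after: ALU=0 MUL=1 MEM=1 BR=1, R=2, W=2
[1] BR needs rd=0 wr=0: ok; after: ALU=0 MUL=1 MEM=1 BR=0, R=2, W=2
[2] MEM needs rd=1 wr=1: ok; after: ALU=0 MUL=1 MEM=0 BR=0, R=1, W=1
[3] ALU needs rd=2 wr=1: FU; after: ALU=0 MUL=1 MEM=0 BR=0, R=1, W=1
[4] MUL needs rd=2 wr=1: RD_PORT; after: ALU=0 MUL=1 MEM=0 BR=0, R=1, W=1

issued = [0, 1, 2]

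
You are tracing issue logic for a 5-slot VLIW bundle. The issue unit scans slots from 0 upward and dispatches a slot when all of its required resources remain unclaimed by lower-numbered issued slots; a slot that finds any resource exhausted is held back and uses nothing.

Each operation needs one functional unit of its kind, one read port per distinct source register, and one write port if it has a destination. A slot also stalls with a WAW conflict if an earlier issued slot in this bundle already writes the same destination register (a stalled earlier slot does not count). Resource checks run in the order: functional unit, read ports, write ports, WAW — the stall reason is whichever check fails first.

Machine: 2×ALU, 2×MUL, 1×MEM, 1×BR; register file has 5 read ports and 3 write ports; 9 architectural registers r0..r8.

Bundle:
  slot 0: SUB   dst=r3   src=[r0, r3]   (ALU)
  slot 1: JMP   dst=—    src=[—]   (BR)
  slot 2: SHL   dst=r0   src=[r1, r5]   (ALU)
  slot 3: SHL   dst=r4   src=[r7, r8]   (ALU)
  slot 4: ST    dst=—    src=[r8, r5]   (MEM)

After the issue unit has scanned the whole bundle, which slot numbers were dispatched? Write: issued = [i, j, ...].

issued = [0, 1, 2]

  0. ALU→r3 ⇒ go  {1A/2Mu/1Ld/1B | 3r 2w}
  1. BR ⇒ go  {1A/2Mu/1Ld/0B | 3r 2w}
  2. ALU→r0 ⇒ go  {0A/2Mu/1Ld/0B | 1r 1w}
  3. ALU→r4 ⇒ no(FU)  {0A/2Mu/1Ld/0B | 1r 1w}
  4. MEM ⇒ no(RD_PORT)  {0A/2Mu/1Ld/0B | 1r 1w}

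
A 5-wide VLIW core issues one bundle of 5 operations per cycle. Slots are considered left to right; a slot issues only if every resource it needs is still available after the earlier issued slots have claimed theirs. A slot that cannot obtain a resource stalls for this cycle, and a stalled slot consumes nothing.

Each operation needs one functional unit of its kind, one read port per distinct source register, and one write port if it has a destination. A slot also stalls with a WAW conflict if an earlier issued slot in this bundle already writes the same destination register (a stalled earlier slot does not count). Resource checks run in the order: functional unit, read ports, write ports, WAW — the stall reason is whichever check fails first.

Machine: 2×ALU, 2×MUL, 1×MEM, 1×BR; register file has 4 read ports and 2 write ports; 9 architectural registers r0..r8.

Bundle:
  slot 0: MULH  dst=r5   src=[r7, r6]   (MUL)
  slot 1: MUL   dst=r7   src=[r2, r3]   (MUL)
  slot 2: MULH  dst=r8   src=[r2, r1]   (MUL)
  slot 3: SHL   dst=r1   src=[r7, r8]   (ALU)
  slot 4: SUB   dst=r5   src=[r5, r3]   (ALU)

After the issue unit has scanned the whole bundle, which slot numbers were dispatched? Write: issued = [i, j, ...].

slot 0 (MUL): ISSUE — free A2,Mu1,Ld1,B1 rp2 wp1
slot 1 (MUL): ISSUE — free A2,Mu0,Ld1,B1 rp0 wp0
slot 2 (MUL): stall FU — free A2,Mu0,Ld1,B1 rp0 wp0
slot 3 (ALU): stall RD_PORT — free A2,Mu0,Ld1,B1 rp0 wp0
slot 4 (ALU): stall RD_PORT — free A2,Mu0,Ld1,B1 rp0 wp0

issued = [0, 1]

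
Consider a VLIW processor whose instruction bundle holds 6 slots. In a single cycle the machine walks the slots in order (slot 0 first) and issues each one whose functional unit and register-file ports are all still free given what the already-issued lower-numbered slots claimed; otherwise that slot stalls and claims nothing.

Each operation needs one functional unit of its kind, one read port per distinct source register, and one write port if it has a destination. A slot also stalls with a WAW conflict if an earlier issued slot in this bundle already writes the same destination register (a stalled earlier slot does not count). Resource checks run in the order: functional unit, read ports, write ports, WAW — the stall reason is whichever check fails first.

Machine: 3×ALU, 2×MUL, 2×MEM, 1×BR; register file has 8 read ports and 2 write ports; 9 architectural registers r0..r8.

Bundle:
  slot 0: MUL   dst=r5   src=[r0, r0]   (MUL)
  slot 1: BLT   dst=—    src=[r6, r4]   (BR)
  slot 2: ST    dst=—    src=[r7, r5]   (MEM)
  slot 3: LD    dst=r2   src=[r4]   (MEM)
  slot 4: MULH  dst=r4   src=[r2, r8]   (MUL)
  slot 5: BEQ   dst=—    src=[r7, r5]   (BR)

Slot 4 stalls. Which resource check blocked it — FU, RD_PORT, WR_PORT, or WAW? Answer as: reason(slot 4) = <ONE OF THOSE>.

reason(slot 4) = WR_PORT

#0 MUL src=r0,r0 dispatched  <A:3 Mu:1 Ld:2 B:1 rd:7 wr:1>
#1 BR src=r6,r4 dispatched  <A:3 Mu:1 Ld:2 B:0 rd:5 wr:1>
#2 MEM src=r7,r5 dispatched  <A:3 Mu:1 Ld:1 B:0 rd:3 wr:1>
#3 MEM src=r4 dispatched  <A:3 Mu:1 Ld:0 B:0 rd:2 wr:0>
#4 MUL src=r2,r8 held:WR_PORT  <A:3 Mu:1 Ld:0 B:0 rd:2 wr:0>
#5 BR src=r7,r5 held:FU  <A:3 Mu:1 Ld:0 B:0 rd:2 wr:0>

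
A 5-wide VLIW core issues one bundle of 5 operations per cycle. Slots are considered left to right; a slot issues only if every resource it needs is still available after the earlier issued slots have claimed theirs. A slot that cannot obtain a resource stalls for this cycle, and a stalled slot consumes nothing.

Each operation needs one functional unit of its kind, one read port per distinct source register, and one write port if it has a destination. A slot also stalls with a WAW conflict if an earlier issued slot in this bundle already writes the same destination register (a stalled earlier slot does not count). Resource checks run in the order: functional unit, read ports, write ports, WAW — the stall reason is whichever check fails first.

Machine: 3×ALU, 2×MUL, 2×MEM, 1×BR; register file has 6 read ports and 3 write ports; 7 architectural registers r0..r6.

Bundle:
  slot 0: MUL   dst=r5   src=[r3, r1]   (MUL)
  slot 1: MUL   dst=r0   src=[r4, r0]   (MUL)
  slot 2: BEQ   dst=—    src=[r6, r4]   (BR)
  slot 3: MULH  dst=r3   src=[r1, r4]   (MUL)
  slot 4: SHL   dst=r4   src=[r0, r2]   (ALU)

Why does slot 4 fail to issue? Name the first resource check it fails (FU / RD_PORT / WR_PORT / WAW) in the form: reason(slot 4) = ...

  0. MUL→r5 ⇒ go  {3A/1Mu/2Ld/1B | 4r 2w}
  1. MUL→r0 ⇒ go  {3A/0Mu/2Ld/1B | 2r 1w}
  2. BR ⇒ go  {3A/0Mu/2Ld/0B | 0r 1w}
  3. MUL→r3 ⇒ no(FU)  {3A/0Mu/2Ld/0B | 0r 1w}
  4. ALU→r4 ⇒ no(RD_PORT)  {3A/0Mu/2Ld/0B | 0r 1w}

reason(slot 4) = RD_PORT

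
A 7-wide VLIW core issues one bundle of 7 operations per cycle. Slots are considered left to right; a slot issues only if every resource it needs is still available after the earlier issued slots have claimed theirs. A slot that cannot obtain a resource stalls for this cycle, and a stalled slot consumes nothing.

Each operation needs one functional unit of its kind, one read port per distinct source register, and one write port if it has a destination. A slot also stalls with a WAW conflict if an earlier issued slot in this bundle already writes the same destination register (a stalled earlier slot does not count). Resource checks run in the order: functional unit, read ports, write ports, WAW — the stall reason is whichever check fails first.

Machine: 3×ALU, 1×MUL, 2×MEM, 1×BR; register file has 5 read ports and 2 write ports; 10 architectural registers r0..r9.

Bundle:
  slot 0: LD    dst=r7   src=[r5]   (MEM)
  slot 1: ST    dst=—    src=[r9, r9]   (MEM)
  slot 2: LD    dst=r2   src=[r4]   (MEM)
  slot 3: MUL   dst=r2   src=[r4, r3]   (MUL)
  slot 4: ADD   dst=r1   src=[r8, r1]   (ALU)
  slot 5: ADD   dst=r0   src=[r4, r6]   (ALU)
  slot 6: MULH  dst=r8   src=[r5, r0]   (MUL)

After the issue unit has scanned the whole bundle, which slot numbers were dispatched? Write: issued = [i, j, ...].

  0. MEM→r7 ⇒ go  {3A/1Mu/1Ld/1B | 4r 1w}
  1. MEM ⇒ go  {3A/1Mu/0Ld/1B | 3r 1w}
  2. MEM→r2 ⇒ no(FU)  {3A/1Mu/0Ld/1B | 3r 1w}
  3. MUL→r2 ⇒ go  {3A/0Mu/0Ld/1B | 1r 0w}
  4. ALU→r1 ⇒ no(RD_PORT)  {3A/0Mu/0Ld/1B | 1r 0w}
  5. ALU→r0 ⇒ no(RD_PORT)  {3A/0Mu/0Ld/1B | 1r 0w}
  6. MUL→r8 ⇒ no(FU)  {3A/0Mu/0Ld/1B | 1r 0w}

issued = [0, 1, 3]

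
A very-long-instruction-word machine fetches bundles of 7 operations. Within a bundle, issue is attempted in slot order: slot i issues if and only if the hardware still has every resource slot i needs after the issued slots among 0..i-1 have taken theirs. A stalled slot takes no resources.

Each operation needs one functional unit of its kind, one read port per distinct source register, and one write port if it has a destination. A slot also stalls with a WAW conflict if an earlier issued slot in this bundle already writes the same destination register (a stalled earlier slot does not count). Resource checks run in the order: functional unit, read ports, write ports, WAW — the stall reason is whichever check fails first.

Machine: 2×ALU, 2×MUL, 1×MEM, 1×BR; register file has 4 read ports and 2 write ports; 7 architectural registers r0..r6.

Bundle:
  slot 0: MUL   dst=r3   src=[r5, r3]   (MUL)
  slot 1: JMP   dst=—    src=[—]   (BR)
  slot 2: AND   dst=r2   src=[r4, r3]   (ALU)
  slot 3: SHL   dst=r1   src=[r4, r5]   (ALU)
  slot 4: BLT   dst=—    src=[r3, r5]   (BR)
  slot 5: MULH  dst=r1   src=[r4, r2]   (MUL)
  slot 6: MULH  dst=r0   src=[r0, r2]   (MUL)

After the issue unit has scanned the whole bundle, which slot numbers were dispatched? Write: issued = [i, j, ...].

issued = [0, 1, 2]

#0 MUL src=r5,r3 dispatched  <A:2 Mu:1 Ld:1 B:1 rd:2 wr:1>
#1 BR src=- dispatched  <A:2 Mu:1 Ld:1 B:0 rd:2 wr:1>
#2 ALU src=r4,r3 dispatched  <A:1 Mu:1 Ld:1 B:0 rd:0 wr:0>
#3 ALU src=r4,r5 held:RD_PORT  <A:1 Mu:1 Ld:1 B:0 rd:0 wr:0>
#4 BR src=r3,r5 held:FU  <A:1 Mu:1 Ld:1 B:0 rd:0 wr:0>
#5 MUL src=r4,r2 held:RD_PORT  <A:1 Mu:1 Ld:1 B:0 rd:0 wr:0>
#6 MUL src=r0,r2 held:RD_PORT  <A:1 Mu:1 Ld:1 B:0 rd:0 wr:0>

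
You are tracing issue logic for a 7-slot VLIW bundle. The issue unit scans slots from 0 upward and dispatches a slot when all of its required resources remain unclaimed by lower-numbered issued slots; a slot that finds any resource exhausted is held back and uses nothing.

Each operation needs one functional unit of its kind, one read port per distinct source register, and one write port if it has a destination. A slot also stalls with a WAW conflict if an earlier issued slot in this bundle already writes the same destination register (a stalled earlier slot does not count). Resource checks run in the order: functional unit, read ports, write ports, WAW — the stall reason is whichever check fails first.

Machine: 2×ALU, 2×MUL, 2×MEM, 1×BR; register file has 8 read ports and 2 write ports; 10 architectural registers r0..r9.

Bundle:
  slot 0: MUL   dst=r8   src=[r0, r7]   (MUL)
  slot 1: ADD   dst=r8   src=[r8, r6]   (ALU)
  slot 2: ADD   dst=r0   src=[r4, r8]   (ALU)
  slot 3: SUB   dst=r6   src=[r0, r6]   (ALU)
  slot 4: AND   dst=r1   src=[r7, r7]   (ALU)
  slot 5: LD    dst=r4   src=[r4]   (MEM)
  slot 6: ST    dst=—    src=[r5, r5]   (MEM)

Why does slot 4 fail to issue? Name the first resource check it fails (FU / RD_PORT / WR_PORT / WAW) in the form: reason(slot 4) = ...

reason(slot 4) = WR_PORT

[0] MUL needs rd=2 wr=1: ok; after: ALU=2 MUL=1 MEM=2 BR=1, R=6, W=1
[1] ALU needs rd=2 wr=1: WAW; after: ALU=2 MUL=1 MEM=2 BR=1, R=6, W=1
[2] ALU needs rd=2 wr=1: ok; after: ALU=1 MUL=1 MEM=2 BR=1, R=4, W=0
[3] ALU needs rd=2 wr=1: WR_PORT; after: ALU=1 MUL=1 MEM=2 BR=1, R=4, W=0
[4] ALU needs rd=1 wr=1: WR_PORT; after: ALU=1 MUL=1 MEM=2 BR=1, R=4, W=0
[5] MEM needs rd=1 wr=1: WR_PORT; after: ALU=1 MUL=1 MEM=2 BR=1, R=4, W=0
[6] MEM needs rd=1 wr=0: ok; after: ALU=1 MUL=1 MEM=1 BR=1, R=3, W=0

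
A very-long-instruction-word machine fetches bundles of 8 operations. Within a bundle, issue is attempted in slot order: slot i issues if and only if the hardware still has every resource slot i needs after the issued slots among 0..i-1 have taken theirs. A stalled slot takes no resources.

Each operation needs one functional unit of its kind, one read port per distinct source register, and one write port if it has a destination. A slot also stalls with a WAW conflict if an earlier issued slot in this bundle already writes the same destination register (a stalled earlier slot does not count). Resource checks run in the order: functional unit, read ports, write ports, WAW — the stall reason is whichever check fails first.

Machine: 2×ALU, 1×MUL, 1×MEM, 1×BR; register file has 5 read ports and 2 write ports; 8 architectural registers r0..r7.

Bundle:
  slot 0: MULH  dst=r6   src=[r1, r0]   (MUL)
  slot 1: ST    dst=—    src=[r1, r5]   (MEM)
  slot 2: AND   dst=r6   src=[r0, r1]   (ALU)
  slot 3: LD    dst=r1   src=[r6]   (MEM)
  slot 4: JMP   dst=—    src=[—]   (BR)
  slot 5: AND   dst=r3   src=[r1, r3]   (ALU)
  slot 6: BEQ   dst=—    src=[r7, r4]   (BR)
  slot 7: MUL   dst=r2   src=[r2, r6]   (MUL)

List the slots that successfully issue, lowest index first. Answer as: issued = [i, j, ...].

issued = [0, 1, 4]

(0) want 1×MUL +2rd +1wr — yes → AL2|MU0|ME1|BR1|rd3|wr1
(1) want 1×MEM +2rd +0wr — yes → AL2|MU0|ME0|BR1|rd1|wr1
(2) want 1×ALU +2rd +1wr — RD_PORT → AL2|MU0|ME0|BR1|rd1|wr1
(3) want 1×MEM +1rd +1wr — FU → AL2|MU0|ME0|BR1|rd1|wr1
(4) want 1×BR +0rd +0wr — yes → AL2|MU0|ME0|BR0|rd1|wr1
(5) want 1×ALU +2rd +1wr — RD_PORT → AL2|MU0|ME0|BR0|rd1|wr1
(6) want 1×BR +2rd +0wr — FU → AL2|MU0|ME0|BR0|rd1|wr1
(7) want 1×MUL +2rd +1wr — FU → AL2|MU0|ME0|BR0|rd1|wr1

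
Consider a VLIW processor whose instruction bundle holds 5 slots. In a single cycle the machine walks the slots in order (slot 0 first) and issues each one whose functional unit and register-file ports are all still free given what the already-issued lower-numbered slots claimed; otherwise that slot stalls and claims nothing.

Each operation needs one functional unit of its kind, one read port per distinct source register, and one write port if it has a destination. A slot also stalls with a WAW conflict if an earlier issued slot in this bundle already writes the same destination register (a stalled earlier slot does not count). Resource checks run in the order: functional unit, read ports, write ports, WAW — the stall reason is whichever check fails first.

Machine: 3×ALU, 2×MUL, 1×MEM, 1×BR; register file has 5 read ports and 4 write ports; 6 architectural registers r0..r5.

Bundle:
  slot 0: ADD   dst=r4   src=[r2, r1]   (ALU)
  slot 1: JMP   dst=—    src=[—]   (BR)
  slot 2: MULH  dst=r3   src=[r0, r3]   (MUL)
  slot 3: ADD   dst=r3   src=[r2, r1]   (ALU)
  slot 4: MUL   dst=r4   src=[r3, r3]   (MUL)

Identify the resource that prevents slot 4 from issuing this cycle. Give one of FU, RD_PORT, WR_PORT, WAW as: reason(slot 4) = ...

#0 ALU src=r2,r1 dispatched  <A:2 Mu:2 Ld:1 B:1 rd:3 wr:3>
#1 BR src=- dispatched  <A:2 Mu:2 Ld:1 B:0 rd:3 wr:3>
#2 MUL src=r0,r3 dispatched  <A:2 Mu:1 Ld:1 B:0 rd:1 wr:2>
#3 ALU src=r2,r1 held:RD_PORT  <A:2 Mu:1 Ld:1 B:0 rd:1 wr:2>
#4 MUL src=r3,r3 held:WAW  <A:2 Mu:1 Ld:1 B:0 rd:1 wr:2>

reason(slot 4) = WAW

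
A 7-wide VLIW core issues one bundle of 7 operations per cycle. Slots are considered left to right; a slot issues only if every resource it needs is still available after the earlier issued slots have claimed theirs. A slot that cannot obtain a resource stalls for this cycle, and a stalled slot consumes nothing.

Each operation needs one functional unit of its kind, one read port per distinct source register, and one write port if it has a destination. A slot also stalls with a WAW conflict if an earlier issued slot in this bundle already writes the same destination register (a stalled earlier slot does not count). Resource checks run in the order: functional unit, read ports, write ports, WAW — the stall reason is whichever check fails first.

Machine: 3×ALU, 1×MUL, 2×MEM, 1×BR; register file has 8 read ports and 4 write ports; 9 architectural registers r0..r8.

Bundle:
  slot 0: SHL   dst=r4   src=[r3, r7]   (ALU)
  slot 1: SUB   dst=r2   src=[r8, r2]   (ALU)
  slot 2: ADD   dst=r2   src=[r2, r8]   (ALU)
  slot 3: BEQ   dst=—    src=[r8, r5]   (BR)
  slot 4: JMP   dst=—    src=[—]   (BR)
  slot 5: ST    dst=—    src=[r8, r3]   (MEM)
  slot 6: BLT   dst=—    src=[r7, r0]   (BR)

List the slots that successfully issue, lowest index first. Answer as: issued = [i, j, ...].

slot 0 (ALU): ISSUE — free A2,Mu1,Ld2,B1 rp6 wp3
slot 1 (ALU): ISSUE — free A1,Mu1,Ld2,B1 rp4 wp2
slot 2 (ALU): stall WAW — free A1,Mu1,Ld2,B1 rp4 wp2
slot 3 (BR): ISSUE — free A1,Mu1,Ld2,B0 rp2 wp2
slot 4 (BR): stall FU — free A1,Mu1,Ld2,B0 rp2 wp2
slot 5 (MEM): ISSUE — free A1,Mu1,Ld1,B0 rp0 wp2
slot 6 (BR): stall FU — free A1,Mu1,Ld1,B0 rp0 wp2

issued = [0, 1, 3, 5]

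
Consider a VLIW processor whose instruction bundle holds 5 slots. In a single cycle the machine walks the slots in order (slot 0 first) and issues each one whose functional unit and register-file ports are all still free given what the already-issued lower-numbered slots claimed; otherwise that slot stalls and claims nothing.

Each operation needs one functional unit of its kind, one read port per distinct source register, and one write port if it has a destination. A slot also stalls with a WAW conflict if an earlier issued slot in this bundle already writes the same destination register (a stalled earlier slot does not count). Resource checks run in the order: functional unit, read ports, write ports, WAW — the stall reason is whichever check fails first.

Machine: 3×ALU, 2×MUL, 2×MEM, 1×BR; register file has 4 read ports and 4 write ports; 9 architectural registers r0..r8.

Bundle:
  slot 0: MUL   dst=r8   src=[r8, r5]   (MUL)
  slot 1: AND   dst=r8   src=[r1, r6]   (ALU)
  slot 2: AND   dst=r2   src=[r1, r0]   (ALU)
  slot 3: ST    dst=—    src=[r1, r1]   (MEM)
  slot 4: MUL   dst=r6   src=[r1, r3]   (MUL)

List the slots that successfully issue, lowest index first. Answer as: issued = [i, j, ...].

issued = [0, 2]

  0. MUL→r8 ⇒ go  {3A/1Mu/2Ld/1B | 2r 3w}
  1. ALU→r8 ⇒ no(WAW)  {3A/1Mu/2Ld/1B | 2r 3w}
  2. ALU→r2 ⇒ go  {2A/1Mu/2Ld/1B | 0r 2w}
  3. MEM ⇒ no(RD_PORT)  {2A/1Mu/2Ld/1B | 0r 2w}
  4. MUL→r6 ⇒ no(RD_PORT)  {2A/1Mu/2Ld/1B | 0r 2w}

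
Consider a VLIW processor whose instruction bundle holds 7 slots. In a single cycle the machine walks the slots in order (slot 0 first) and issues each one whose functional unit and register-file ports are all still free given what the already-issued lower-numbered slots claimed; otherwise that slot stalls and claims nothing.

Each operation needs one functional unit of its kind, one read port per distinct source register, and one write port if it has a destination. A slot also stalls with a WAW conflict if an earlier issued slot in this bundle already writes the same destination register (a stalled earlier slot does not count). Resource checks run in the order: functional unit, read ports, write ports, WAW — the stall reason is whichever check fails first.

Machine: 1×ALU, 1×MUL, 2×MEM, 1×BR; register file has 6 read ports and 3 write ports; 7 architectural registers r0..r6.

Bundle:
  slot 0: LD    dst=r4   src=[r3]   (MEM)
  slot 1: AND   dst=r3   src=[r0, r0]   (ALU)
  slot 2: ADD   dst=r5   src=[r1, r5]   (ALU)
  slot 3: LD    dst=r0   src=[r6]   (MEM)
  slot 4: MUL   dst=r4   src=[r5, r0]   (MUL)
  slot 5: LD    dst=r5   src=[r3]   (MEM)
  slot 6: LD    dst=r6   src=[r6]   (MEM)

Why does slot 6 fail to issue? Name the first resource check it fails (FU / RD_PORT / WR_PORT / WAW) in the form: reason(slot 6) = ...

  0. MEM→r4 ⇒ go  {1A/1Mu/1Ld/1B | 5r 2w}
  1. ALU→r3 ⇒ go  {0A/1Mu/1Ld/1B | 4r 1w}
  2. ALU→r5 ⇒ no(FU)  {0A/1Mu/1Ld/1B | 4r 1w}
  3. MEM→r0 ⇒ go  {0A/1Mu/0Ld/1B | 3r 0w}
  4. MUL→r4 ⇒ no(WR_PORT)  {0A/1Mu/0Ld/1B | 3r 0w}
  5. MEM→r5 ⇒ no(FU)  {0A/1Mu/0Ld/1B | 3r 0w}
  6. MEM→r6 ⇒ no(FU)  {0A/1Mu/0Ld/1B | 3r 0w}

reason(slot 6) = FU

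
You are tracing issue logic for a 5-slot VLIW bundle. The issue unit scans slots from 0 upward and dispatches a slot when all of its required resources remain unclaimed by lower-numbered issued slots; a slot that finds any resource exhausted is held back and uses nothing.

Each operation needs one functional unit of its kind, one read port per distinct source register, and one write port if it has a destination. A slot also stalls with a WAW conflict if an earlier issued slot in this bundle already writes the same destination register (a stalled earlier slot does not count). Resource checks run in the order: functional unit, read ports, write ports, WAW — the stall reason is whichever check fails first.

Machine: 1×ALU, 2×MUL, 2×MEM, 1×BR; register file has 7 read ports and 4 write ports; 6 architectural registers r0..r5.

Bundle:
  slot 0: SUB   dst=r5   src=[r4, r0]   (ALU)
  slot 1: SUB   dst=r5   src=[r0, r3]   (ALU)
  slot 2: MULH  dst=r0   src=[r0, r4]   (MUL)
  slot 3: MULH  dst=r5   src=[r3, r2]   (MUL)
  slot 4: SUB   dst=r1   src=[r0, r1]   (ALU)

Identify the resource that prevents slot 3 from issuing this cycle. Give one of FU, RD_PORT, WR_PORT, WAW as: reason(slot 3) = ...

reason(slot 3) = WAW

slot 0 (ALU): ISSUE — free A0,Mu2,Ld2,B1 rp5 wp3
slot 1 (ALU): stall FU — free A0,Mu2,Ld2,B1 rp5 wp3
slot 2 (MUL): ISSUE — free A0,Mu1,Ld2,B1 rp3 wp2
slot 3 (MUL): stall WAW — free A0,Mu1,Ld2,B1 rp3 wp2
slot 4 (ALU): stall FU — free A0,Mu1,Ld2,B1 rp3 wp2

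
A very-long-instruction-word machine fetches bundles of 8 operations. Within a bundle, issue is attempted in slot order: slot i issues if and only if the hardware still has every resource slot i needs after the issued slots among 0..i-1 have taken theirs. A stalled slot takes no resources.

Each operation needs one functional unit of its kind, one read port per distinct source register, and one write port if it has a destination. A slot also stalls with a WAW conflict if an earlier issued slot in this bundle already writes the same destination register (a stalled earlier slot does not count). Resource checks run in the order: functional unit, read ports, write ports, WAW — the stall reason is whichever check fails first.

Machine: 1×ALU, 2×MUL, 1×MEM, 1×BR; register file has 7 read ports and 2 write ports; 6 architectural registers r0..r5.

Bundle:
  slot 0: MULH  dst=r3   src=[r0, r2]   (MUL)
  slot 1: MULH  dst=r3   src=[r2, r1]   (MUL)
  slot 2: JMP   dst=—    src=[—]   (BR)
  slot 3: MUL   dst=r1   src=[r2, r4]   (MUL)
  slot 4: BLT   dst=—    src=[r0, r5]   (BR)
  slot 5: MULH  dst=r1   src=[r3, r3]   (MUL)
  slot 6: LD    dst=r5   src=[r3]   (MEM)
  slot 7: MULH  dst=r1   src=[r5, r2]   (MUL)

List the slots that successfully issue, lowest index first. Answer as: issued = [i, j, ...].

[0] MUL needs rd=2 wr=1: ok; after: ALU=1 MUL=1 MEM=1 BR=1, R=5, W=1
[1] MUL needs rd=2 wr=1: WAW; after: ALU=1 MUL=1 MEM=1 BR=1, R=5, W=1
[2] BR needs rd=0 wr=0: ok; after: ALU=1 MUL=1 MEM=1 BR=0, R=5, W=1
[3] MUL needs rd=2 wr=1: ok; after: ALU=1 MUL=0 MEM=1 BR=0, R=3, W=0
[4] BR needs rd=2 wr=0: FU; after: ALU=1 MUL=0 MEM=1 BR=0, R=3, W=0
[5] MUL needs rd=1 wr=1: FU; after: ALU=1 MUL=0 MEM=1 BR=0, R=3, W=0
[6] MEM needs rd=1 wr=1: WR_PORT; after: ALU=1 MUL=0 MEM=1 BR=0, R=3, W=0
[7] MUL needs rd=2 wr=1: FU; after: ALU=1 MUL=0 MEM=1 BR=0, R=3, W=0

issued = [0, 2, 3]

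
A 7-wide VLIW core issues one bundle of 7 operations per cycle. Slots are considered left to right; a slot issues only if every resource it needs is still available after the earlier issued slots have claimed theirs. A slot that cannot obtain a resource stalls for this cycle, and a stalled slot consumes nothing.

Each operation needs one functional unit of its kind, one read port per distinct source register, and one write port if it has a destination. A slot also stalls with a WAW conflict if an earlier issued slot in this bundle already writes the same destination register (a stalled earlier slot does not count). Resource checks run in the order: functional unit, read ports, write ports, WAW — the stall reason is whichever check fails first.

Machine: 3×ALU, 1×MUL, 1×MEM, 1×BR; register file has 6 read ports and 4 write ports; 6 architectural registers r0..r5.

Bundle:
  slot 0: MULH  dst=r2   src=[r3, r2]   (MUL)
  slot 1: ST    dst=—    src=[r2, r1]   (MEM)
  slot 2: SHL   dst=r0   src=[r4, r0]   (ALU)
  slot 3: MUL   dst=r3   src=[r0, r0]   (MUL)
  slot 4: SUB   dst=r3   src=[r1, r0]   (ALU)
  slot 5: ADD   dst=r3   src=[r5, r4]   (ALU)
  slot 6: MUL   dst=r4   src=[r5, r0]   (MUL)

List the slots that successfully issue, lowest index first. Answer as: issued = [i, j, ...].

  0. MUL→r2 ⇒ go  {3A/0Mu/1Ld/1B | 4r 3w}
  1. MEM ⇒ go  {3A/0Mu/0Ld/1B | 2r 3w}
  2. ALU→r0 ⇒ go  {2A/0Mu/0Ld/1B | 0r 2w}
  3. MUL→r3 ⇒ no(FU)  {2A/0Mu/0Ld/1B | 0r 2w}
  4. ALU→r3 ⇒ no(RD_PORT)  {2A/0Mu/0Ld/1B | 0r 2w}
  5. ALU→r3 ⇒ no(RD_PORT)  {2A/0Mu/0Ld/1B | 0r 2w}
  6. MUL→r4 ⇒ no(FU)  {2A/0Mu/0Ld/1B | 0r 2w}

issued = [0, 1, 2]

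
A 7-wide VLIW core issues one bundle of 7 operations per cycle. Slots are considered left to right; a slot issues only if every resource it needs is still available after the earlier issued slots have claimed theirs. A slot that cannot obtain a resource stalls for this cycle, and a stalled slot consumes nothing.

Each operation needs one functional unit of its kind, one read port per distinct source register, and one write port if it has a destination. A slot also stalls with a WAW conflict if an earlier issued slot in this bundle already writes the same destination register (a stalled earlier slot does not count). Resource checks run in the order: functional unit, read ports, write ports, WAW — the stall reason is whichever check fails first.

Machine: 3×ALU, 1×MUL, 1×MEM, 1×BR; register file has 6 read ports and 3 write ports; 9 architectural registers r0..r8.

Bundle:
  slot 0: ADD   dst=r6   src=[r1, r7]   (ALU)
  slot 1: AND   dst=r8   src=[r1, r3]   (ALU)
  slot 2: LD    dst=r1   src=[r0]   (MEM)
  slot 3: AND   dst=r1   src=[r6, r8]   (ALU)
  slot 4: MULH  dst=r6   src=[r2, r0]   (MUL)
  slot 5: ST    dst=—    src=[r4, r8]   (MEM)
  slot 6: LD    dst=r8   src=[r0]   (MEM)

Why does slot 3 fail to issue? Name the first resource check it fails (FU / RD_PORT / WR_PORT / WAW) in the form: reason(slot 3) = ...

[0] ALU needs rd=2 wr=1: ok; after: ALU=2 MUL=1 MEM=1 BR=1, R=4, W=2
[1] ALU needs rd=2 wr=1: ok; after: ALU=1 MUL=1 MEM=1 BR=1, R=2, W=1
[2] MEM needs rd=1 wr=1: ok; after: ALU=1 MUL=1 MEM=0 BR=1, R=1, W=0
[3] ALU needs rd=2 wr=1: RD_PORT; after: ALU=1 MUL=1 MEM=0 BR=1, R=1, W=0
[4] MUL needs rd=2 wr=1: RD_PORT; after: ALU=1 MUL=1 MEM=0 BR=1, R=1, W=0
[5] MEM needs rd=2 wr=0: FU; after: ALU=1 MUL=1 MEM=0 BR=1, R=1, W=0
[6] MEM needs rd=1 wr=1: FU; after: ALU=1 MUL=1 MEM=0 BR=1, R=1, W=0

reason(slot 3) = RD_PORT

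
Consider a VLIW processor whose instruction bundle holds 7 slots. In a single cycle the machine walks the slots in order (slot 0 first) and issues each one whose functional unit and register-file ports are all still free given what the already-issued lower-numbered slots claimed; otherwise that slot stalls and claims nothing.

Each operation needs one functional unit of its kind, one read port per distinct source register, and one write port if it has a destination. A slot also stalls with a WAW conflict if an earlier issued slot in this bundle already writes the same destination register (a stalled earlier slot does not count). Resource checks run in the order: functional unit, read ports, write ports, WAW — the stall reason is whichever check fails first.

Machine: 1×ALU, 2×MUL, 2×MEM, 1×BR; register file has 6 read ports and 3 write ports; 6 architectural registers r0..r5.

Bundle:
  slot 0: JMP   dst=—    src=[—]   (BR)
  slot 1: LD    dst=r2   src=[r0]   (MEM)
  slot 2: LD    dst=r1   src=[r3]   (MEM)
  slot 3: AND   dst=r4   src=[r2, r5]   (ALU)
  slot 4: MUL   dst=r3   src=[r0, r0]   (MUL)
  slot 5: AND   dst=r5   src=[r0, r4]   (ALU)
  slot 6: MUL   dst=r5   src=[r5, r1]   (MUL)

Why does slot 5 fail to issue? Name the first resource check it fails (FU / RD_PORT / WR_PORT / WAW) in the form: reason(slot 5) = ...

reason(slot 5) = FU

[0] BR needs rd=0 wr=0: ok; after: ALU=1 MUL=2 MEM=2 BR=0, R=6, W=3
[1] MEM needs rd=1 wr=1: ok; after: ALU=1 MUL=2 MEM=1 BR=0, R=5, W=2
[2] MEM needs rd=1 wr=1: ok; after: ALU=1 MUL=2 MEM=0 BR=0, R=4, W=1
[3] ALU needs rd=2 wr=1: ok; after: ALU=0 MUL=2 MEM=0 BR=0, R=2, W=0
[4] MUL needs rd=1 wr=1: WR_PORT; after: ALU=0 MUL=2 MEM=0 BR=0, R=2, W=0
[5] ALU needs rd=2 wr=1: FU; after: ALU=0 MUL=2 MEM=0 BR=0, R=2, W=0
[6] MUL needs rd=2 wr=1: WR_PORT; after: ALU=0 MUL=2 MEM=0 BR=0, R=2, W=0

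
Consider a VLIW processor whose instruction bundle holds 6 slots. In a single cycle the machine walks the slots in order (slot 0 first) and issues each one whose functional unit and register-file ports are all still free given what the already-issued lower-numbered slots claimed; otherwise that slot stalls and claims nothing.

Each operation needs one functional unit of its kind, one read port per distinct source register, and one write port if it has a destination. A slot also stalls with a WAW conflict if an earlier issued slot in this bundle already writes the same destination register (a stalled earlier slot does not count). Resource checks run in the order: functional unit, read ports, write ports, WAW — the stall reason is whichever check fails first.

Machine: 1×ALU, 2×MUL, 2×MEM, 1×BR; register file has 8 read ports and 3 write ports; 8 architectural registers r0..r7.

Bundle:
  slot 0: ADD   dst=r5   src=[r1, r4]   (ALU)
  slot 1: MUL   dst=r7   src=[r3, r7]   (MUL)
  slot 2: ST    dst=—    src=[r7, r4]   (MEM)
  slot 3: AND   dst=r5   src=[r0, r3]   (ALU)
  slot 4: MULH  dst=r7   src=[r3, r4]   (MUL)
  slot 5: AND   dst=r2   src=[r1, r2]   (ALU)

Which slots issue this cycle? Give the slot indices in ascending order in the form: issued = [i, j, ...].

issued = [0, 1, 2]

(0) want 1×ALU +2rd +1wr — yes → AL0|MU2|ME2|BR1|rd6|wr2
(1) want 1×MUL +2rd +1wr — yes → AL0|MU1|ME2|BR1|rd4|wr1
(2) want 1×MEM +2rd +0wr — yes → AL0|MU1|ME1|BR1|rd2|wr1
(3) want 1×ALU +2rd +1wr — FU → AL0|MU1|ME1|BR1|rd2|wr1
(4) want 1×MUL +2rd +1wr — WAW → AL0|MU1|ME1|BR1|rd2|wr1
(5) want 1×ALU +2rd +1wr — FU → AL0|MU1|ME1|BR1|rd2|wr1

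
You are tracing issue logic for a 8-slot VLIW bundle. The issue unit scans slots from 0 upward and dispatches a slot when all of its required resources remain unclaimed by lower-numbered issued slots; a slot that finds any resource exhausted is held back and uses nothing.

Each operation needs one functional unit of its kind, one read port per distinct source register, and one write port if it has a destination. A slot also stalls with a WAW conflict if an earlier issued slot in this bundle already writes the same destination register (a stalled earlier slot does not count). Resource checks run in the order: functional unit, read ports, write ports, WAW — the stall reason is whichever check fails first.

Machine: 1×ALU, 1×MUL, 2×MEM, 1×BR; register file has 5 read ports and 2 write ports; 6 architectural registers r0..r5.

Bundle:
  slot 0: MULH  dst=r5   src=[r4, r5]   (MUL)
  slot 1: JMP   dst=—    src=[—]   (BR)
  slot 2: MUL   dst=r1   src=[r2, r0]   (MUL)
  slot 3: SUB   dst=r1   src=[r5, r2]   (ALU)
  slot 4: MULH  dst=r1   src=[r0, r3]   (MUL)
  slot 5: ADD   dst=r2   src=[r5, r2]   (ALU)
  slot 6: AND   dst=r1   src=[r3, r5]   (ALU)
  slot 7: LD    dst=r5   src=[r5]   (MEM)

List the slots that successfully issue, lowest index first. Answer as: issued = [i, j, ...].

issued = [0, 1, 3]

(0) want 1×MUL +2rd +1wr — yes → AL1|MU0|ME2|BR1|rd3|wr1
(1) want 1×BR +0rd +0wr — yes → AL1|MU0|ME2|BR0|rd3|wr1
(2) want 1×MUL +2rd +1wr — FU → AL1|MU0|ME2|BR0|rd3|wr1
(3) want 1×ALU +2rd +1wr — yes → AL0|MU0|ME2|BR0|rd1|wr0
(4) want 1×MUL +2rd +1wr — FU → AL0|MU0|ME2|BR0|rd1|wr0
(5) want 1×ALU +2rd +1wr — FU → AL0|MU0|ME2|BR0|rd1|wr0
(6) want 1×ALU +2rd +1wr — FU → AL0|MU0|ME2|BR0|rd1|wr0
(7) want 1×MEM +1rd +1wr — WR_PORT → AL0|MU0|ME2|BR0|rd1|wr0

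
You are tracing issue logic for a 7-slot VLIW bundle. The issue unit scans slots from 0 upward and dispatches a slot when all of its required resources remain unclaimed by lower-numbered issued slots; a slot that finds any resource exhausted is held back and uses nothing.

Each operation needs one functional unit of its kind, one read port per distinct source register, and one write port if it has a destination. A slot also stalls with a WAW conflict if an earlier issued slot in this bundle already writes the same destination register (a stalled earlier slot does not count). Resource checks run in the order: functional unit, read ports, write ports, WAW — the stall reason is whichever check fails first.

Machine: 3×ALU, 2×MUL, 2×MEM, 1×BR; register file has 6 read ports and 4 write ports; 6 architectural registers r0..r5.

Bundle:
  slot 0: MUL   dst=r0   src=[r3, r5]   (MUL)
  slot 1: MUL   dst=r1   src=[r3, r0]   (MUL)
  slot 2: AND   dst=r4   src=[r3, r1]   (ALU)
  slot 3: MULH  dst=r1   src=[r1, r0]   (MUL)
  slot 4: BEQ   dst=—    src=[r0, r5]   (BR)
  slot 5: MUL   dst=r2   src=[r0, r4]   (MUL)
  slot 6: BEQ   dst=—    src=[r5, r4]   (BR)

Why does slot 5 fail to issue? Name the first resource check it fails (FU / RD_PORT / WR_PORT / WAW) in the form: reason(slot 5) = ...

reason(slot 5) = FU

slot 0 (MUL): ISSUE — free A3,Mu1,Ld2,B1 rp4 wp3
slot 1 (MUL): ISSUE — free A3,Mu0,Ld2,B1 rp2 wp2
slot 2 (ALU): ISSUE — free A2,Mu0,Ld2,B1 rp0 wp1
slot 3 (MUL): stall FU — free A2,Mu0,Ld2,B1 rp0 wp1
slot 4 (BR): stall RD_PORT — free A2,Mu0,Ld2,B1 rp0 wp1
slot 5 (MUL): stall FU — free A2,Mu0,Ld2,B1 rp0 wp1
slot 6 (BR): stall RD_PORT — free A2,Mu0,Ld2,B1 rp0 wp1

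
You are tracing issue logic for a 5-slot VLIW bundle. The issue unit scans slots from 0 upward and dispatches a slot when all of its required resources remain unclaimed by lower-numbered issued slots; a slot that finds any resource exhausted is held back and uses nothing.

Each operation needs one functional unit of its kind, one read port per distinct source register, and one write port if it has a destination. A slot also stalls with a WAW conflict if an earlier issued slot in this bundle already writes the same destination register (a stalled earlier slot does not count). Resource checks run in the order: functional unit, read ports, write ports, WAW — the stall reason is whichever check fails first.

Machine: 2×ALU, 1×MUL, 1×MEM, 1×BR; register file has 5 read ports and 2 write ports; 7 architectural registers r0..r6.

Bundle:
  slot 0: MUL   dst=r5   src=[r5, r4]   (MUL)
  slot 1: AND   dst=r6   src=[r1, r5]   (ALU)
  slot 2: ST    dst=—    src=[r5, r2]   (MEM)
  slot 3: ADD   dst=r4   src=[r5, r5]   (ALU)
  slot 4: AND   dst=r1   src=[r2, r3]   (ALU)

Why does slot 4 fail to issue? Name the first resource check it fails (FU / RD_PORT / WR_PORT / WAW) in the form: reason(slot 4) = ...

reason(slot 4) = RD_PORT

[0] MUL needs rd=2 wr=1: ok; after: ALU=2 MUL=0 MEM=1 BR=1, R=3, W=1
[1] ALU needs rd=2 wr=1: ok; after: ALU=1 MUL=0 MEM=1 BR=1, R=1, W=0
[2] MEM needs rd=2 wr=0: RD_PORT; after: ALU=1 MUL=0 MEM=1 BR=1, R=1, W=0
[3] ALU needs rd=1 wr=1: WR_PORT; after: ALU=1 MUL=0 MEM=1 BR=1, R=1, W=0
[4] ALU needs rd=2 wr=1: RD_PORT; after: ALU=1 MUL=0 MEM=1 BR=1, R=1, W=0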